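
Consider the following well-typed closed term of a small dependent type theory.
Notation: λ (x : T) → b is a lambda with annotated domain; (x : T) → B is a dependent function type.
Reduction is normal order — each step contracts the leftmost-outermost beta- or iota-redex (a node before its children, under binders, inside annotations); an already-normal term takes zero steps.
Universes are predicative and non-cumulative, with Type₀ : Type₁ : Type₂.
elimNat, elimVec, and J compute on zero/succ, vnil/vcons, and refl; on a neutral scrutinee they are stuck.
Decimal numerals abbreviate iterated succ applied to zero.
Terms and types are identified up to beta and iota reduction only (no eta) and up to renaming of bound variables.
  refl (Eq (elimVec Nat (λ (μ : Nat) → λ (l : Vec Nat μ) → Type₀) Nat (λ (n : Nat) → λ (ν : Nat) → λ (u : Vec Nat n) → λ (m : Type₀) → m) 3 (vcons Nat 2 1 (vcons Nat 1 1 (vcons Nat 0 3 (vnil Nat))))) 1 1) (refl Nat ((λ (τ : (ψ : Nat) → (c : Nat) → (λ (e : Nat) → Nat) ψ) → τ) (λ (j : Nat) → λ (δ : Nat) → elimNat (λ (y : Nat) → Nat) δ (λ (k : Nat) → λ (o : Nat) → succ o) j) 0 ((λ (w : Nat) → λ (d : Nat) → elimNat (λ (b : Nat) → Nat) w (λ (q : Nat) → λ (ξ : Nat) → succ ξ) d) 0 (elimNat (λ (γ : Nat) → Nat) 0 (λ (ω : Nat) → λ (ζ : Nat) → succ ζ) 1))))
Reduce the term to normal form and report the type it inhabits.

resulting normal form:
  refl (Eq Nat 1 1) (refl Nat 1)
type:
  Eq (Eq Nat 1 1) (refl Nat 1) (refl Nat 1)


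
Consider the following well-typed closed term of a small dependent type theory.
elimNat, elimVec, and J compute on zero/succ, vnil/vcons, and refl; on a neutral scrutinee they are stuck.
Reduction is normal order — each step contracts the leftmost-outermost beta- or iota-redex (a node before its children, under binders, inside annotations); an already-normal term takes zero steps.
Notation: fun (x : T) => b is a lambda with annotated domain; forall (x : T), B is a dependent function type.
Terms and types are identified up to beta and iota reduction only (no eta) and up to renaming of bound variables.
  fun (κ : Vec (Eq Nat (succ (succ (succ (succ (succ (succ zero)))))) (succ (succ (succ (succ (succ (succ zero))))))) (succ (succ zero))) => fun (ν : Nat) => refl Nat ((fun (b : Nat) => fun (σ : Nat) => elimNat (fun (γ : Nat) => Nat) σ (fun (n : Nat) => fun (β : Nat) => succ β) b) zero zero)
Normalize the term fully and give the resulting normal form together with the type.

reduced normal form:
  fun (κ : Vec (Eq Nat (succ (succ (succ (succ (succ (succ zero)))))) (succ (succ (succ (succ (succ (succ zero))))))) (succ (succ zero))) => fun (ν : Nat) => refl Nat zero
inferred type:
  forall (κ : Vec (Eq Nat (succ (succ (succ (succ (succ (succ zero)))))) (succ (succ (succ (succ (succ (succ zero))))))) (succ (succ zero))), forall (ν : Nat), Eq Nat zero zero
observation: contracting a beta-redex first, the term normalizes in 3 steps.


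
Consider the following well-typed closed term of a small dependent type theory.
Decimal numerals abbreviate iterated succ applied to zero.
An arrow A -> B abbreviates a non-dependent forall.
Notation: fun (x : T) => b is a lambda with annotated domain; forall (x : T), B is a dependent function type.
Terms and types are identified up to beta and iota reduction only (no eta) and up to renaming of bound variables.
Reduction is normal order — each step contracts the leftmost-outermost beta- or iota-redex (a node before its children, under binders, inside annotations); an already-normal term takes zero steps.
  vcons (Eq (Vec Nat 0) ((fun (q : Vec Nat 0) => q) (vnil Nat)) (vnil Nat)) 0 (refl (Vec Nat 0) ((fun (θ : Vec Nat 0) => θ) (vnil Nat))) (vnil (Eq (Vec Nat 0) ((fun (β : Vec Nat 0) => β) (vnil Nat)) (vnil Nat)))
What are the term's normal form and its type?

reduced normal form:
  vcons (Eq (Vec Nat 0) (vnil Nat) (vnil Nat)) 0 (refl (Vec Nat 0) (vnil Nat)) (vnil (Eq (Vec Nat 0) (vnil Nat) (vnil Nat)))
the term's type:
  Vec (Eq (Vec Nat 0) (vnil Nat) (vnil Nat)) 1


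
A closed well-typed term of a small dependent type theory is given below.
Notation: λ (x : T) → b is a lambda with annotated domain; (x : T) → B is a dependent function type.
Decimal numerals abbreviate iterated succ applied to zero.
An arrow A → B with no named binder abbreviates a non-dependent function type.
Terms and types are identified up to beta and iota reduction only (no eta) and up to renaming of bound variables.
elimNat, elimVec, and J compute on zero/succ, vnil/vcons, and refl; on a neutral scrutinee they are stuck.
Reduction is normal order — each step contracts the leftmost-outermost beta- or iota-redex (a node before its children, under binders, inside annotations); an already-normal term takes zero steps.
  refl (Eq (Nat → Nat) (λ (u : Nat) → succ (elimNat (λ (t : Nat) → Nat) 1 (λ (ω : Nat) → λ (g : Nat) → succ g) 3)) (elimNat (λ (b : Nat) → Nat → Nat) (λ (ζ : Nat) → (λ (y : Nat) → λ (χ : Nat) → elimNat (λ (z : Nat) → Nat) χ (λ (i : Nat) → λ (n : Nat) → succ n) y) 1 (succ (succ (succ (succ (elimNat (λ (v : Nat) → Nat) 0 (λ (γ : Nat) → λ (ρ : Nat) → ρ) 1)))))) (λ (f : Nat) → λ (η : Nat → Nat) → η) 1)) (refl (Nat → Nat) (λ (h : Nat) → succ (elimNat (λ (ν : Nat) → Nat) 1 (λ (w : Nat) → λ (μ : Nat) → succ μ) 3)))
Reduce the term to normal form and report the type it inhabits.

resulting normal form:
  refl (Eq (Nat → Nat) (λ (u : Nat) → 5) (λ (t : Nat) → 5)) (refl (Nat → Nat) (λ (ω : Nat) → 5))
inferred type:
  Eq (Eq (Nat → Nat) (λ (u : Nat) → 5) (λ (t : Nat) → 5)) (refl (Nat → Nat) (λ (ω : Nat) → 5)) (refl (Nat → Nat) (λ (g : Nat) → 5))
observation: normalization takes exactly 34 steps under the normal-order strategy.


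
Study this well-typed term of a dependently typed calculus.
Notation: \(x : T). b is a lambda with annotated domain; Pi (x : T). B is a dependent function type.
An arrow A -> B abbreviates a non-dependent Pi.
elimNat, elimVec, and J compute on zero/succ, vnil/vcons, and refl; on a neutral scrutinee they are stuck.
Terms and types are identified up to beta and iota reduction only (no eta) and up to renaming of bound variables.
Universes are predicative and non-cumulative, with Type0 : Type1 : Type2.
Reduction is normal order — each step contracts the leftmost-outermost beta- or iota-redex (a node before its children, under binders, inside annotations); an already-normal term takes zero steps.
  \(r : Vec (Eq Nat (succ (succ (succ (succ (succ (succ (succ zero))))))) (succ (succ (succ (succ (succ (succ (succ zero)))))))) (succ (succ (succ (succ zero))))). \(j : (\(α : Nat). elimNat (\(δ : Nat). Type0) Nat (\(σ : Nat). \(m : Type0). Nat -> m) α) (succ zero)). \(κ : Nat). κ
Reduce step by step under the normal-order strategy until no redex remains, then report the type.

normal-order reduction sequence:
  \(r : Vec (Eq Nat (succ (succ (succ (succ (succ (succ (succ zero))))))) (succ (succ (succ (succ (succ (succ (succ zero)))))))) (succ (succ (succ (succ zero))))). \(j : (\(α : Nat). elimNat (\(δ : Nat). Type0) Nat (\(σ : Nat). \(m : Type0). Nat -> m) α) (succ zero)). \(κ : Nat). κ
  ~> \(r : Vec (Eq Nat (succ (succ (succ (succ (succ (succ (succ zero))))))) (succ (succ (succ (succ (succ (succ (succ zero)))))))) (succ (succ (succ (succ zero))))). \(j : elimNat (\(α : Nat). Type0) Nat (\(δ : Nat). \(σ : Type0). Nat -> σ) (succ zero)). \(m : Nat). m
  ~> \(r : Vec (Eq Nat (succ (succ (succ (succ (succ (succ (succ zero))))))) (succ (succ (succ (succ (succ (succ (succ zero)))))))) (succ (succ (succ (succ zero))))). \(j : (\(α : Nat). \(δ : Type0). Nat -> δ) zero (elimNat (\(σ : Nat). Type0) Nat (\(m : Nat). \(κ : Type0). Nat -> κ) zero)). \(χ : Nat). χ
  ~> \(r : Vec (Eq Nat (succ (succ (succ (succ (succ (succ (succ zero))))))) (succ (succ (succ (succ (succ (succ (succ zero)))))))) (succ (succ (succ (succ zero))))). \(j : (\(α : Type0). Nat -> α) (elimNat (\(δ : Nat). Type0) Nat (\(σ : Nat). \(m : Type0). Nat -> m) zero)). \(κ : Nat). κ
  ~> \(r : Vec (Eq Nat (succ (succ (succ (succ (succ (succ (succ zero))))))) (succ (succ (succ (succ (succ (succ (succ zero)))))))) (succ (succ (succ (succ zero))))). \(j : Nat -> elimNat (\(α : Nat). Type0) Nat (\(δ : Nat). \(σ : Type0). Nat -> σ) zero). \(m : Nat). m
  ~> \(r : Vec (Eq Nat (succ (succ (succ (succ (succ (succ (succ zero))))))) (succ (succ (succ (succ (succ (succ (succ zero)))))))) (succ (succ (succ (succ zero))))). \(j : Nat -> Nat). \(α : Nat). α
the term's type:
  Vec (Eq Nat (succ (succ (succ (succ (succ (succ (succ zero))))))) (succ (succ (succ (succ (succ (succ (succ zero)))))))) (succ (succ (succ (succ zero)))) -> (Nat -> Nat) -> Nat -> Nat


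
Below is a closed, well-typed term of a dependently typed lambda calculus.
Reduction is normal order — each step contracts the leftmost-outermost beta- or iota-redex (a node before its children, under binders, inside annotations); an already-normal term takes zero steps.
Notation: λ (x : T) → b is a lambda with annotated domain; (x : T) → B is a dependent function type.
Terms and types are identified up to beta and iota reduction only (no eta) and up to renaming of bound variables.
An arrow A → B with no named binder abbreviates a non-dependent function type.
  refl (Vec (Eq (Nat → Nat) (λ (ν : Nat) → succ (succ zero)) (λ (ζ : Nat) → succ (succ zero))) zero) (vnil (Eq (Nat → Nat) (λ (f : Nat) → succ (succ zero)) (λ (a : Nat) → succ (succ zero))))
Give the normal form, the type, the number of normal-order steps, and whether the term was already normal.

normal form:
  refl (Vec (Eq (Nat → Nat) (λ (ν : Nat) → succ (succ zero)) (λ (ζ : Nat) → succ (succ zero))) zero) (vnil (Eq (Nat → Nat) (λ (f : Nat) → succ (succ zero)) (λ (a : Nat) → succ (succ zero))))
type:
  Eq (Vec (Eq (Nat → Nat) (λ (ν : Nat) → succ (succ zero)) (λ (ζ : Nat) → succ (succ zero))) zero) (vnil (Eq (Nat → Nat) (λ (f : Nat) → succ (succ zero)) (λ (a : Nat) → succ (succ zero)))) (vnil (Eq (Nat → Nat) (λ (l : Nat) → succ (succ zero)) (λ (κ : Nat) → succ (succ zero))))
normal-order step count: 0
term was already normal: yes


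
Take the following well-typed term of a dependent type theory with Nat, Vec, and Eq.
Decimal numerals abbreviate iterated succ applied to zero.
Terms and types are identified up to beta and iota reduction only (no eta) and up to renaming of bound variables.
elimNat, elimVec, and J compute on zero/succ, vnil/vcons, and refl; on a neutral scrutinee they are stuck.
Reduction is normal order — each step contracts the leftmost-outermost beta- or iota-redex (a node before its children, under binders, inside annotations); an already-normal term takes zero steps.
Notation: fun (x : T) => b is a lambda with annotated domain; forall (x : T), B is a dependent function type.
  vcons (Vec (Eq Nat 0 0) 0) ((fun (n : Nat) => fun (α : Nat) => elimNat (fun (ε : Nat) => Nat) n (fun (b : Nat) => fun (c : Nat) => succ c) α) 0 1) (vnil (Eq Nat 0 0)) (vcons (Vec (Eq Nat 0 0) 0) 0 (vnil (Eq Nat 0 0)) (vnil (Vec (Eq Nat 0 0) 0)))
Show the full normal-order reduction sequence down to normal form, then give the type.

reduction (normal order):
  vcons (Vec (Eq Nat 0 0) 0) ((fun (n : Nat) => fun (α : Nat) => elimNat (fun (ε : Nat) => Nat) n (fun (b : Nat) => fun (c : Nat) => succ c) α) 0 1) (vnil (Eq Nat 0 0)) (vcons (Vec (Eq Nat 0 0) 0) 0 (vnil (Eq Nat 0 0)) (vnil (Vec (Eq Nat 0 0) 0)))
  ~> vcons (Vec (Eq Nat 0 0) 0) ((fun (n : Nat) => elimNat (fun (α : Nat) => Nat) 0 (fun (ε : Nat) => fun (b : Nat) => succ b) n) 1) (vnil (Eq Nat 0 0)) (vcons (Vec (Eq Nat 0 0) 0) 0 (vnil (Eq Nat 0 0)) (vnil (Vec (Eq Nat 0 0) 0)))
  ~> vcons (Vec (Eq Nat 0 0) 0) (elimNat (fun (n : Nat) => Nat) 0 (fun (α : Nat) => fun (ε : Nat) => succ ε) 1) (vnil (Eq Nat 0 0)) (vcons (Vec (Eq Nat 0 0) 0) 0 (vnil (Eq Nat 0 0)) (vnil (Vec (Eq Nat 0 0) 0)))
  ~> vcons (Vec (Eq Nat 0 0) 0) ((fun (n : Nat) => fun (α : Nat) => succ α) 0 (elimNat (fun (ε : Nat) => Nat) 0 (fun (b : Nat) => fun (c : Nat) => succ c) 0)) (vnil (Eq Nat 0 0)) (vcons (Vec (Eq Nat 0 0) 0) 0 (vnil (Eq Nat 0 0)) (vnil (Vec (Eq Nat 0 0) 0)))
  ~> vcons (Vec (Eq Nat 0 0) 0) ((fun (n : Nat) => succ n) (elimNat (fun (α : Nat) => Nat) 0 (fun (ε : Nat) => fun (b : Nat) => succ b) 0)) (vnil (Eq Nat 0 0)) (vcons (Vec (Eq Nat 0 0) 0) 0 (vnil (Eq Nat 0 0)) (vnil (Vec (Eq Nat 0 0) 0)))
  ~> vcons (Vec (Eq Nat 0 0) 0) (succ (elimNat (fun (n : Nat) => Nat) 0 (fun (α : Nat) => fun (ε : Nat) => succ ε) 0)) (vnil (Eq Nat 0 0)) (vcons (Vec (Eq Nat 0 0) 0) 0 (vnil (Eq Nat 0 0)) (vnil (Vec (Eq Nat 0 0) 0)))
  ~> vcons (Vec (Eq Nat 0 0) 0) 1 (vnil (Eq Nat 0 0)) (vcons (Vec (Eq Nat 0 0) 0) 0 (vnil (Eq Nat 0 0)) (vnil (Vec (Eq Nat 0 0) 0)))
inferred type:
  Vec (Vec (Eq Nat 0 0) 0) 2


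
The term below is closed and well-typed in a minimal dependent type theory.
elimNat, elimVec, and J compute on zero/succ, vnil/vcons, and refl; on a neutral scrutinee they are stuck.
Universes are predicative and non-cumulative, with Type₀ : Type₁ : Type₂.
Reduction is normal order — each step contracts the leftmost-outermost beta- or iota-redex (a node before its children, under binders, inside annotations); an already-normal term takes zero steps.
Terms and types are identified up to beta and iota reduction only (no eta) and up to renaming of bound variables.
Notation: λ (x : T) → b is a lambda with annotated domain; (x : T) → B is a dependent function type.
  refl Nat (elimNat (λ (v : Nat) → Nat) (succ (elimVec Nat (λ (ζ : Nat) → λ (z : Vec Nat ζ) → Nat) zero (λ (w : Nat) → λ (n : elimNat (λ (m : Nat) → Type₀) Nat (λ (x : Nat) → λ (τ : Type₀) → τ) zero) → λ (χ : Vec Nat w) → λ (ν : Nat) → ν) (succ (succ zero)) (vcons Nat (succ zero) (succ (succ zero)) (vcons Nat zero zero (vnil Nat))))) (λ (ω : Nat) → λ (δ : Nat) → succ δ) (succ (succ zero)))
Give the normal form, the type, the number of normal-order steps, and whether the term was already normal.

resulting normal form:
  refl Nat (succ (succ (succ zero)))
inferred type:
  Eq Nat (succ (succ (succ zero))) (succ (succ (succ zero)))
steps to reach normal form (normal order): 18
already normal: no
first redex: an elimNat iota-redex


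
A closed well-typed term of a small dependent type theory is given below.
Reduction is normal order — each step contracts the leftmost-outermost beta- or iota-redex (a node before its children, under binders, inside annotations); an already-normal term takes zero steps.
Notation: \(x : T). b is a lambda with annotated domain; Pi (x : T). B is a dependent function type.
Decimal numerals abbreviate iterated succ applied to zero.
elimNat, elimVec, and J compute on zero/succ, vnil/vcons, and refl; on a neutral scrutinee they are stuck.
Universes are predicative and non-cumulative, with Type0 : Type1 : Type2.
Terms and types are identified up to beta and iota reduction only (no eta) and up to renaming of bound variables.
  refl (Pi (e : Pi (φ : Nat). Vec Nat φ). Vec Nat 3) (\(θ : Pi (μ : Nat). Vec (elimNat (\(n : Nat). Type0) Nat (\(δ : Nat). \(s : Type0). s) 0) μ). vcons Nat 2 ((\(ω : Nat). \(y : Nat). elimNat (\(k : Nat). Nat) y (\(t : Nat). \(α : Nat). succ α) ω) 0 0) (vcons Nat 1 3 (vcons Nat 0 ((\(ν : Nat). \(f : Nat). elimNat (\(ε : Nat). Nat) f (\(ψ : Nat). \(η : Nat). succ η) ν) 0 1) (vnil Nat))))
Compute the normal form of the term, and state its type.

reduced normal form:
  refl (Pi (e : Pi (φ : Nat). Vec Nat φ). Vec Nat 3) (\(θ : Pi (μ : Nat). Vec Nat μ). vcons Nat 2 0 (vcons Nat 1 3 (vcons Nat 0 1 (vnil Nat))))
the term's type:
  Eq (Pi (e : Pi (φ : Nat). Vec Nat φ). Vec Nat 3) (\(θ : Pi (μ : Nat). Vec Nat μ). vcons Nat 2 0 (vcons Nat 1 3 (vcons Nat 0 1 (vnil Nat)))) (\(n : Pi (δ : Nat). Vec Nat δ). vcons Nat 2 0 (vcons Nat 1 3 (vcons Nat 0 1 (vnil Nat))))
observation: the term reaches its normal form after 7 normal-order steps.


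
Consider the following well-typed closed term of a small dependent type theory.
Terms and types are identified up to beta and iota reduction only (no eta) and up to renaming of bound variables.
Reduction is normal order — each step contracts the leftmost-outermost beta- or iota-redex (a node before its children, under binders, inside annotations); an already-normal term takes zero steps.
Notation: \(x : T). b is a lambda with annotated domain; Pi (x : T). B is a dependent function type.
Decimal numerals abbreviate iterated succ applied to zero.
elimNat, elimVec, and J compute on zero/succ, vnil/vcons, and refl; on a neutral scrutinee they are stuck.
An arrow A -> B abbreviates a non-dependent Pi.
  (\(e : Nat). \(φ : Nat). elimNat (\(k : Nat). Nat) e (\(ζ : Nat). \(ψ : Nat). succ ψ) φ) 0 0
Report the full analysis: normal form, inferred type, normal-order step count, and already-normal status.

resulting normal form:
  0
the term's type:
  Nat
steps to reach normal form (normal order): 3
term was already normal: no
first contracted redex: a beta-redex


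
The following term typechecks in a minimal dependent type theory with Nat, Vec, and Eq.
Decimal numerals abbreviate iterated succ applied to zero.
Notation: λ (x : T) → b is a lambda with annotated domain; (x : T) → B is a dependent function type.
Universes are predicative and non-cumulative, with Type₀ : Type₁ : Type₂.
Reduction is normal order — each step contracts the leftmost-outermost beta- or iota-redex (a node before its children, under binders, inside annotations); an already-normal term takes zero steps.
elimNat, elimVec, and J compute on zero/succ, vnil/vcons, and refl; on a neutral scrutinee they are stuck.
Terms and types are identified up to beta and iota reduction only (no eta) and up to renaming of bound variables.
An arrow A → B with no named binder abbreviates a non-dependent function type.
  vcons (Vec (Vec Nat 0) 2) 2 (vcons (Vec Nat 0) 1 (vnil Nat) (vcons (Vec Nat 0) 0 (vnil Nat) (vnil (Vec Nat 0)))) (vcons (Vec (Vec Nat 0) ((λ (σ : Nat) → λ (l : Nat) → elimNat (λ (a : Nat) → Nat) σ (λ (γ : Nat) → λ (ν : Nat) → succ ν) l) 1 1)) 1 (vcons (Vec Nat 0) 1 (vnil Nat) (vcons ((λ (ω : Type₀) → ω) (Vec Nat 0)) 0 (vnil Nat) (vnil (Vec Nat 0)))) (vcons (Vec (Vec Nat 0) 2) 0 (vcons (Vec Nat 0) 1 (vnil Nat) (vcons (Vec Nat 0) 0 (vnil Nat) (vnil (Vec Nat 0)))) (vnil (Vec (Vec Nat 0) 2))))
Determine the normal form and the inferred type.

reduced normal form:
  vcons (Vec (Vec Nat 0) 2) 2 (vcons (Vec Nat 0) 1 (vnil Nat) (vcons (Vec Nat 0) 0 (vnil Nat) (vnil (Vec Nat 0)))) (vcons (Vec (Vec Nat 0) 2) 1 (vcons (Vec Nat 0) 1 (vnil Nat) (vcons (Vec Nat 0) 0 (vnil Nat) (vnil (Vec Nat 0)))) (vcons (Vec (Vec Nat 0) 2) 0 (vcons (Vec Nat 0) 1 (vnil Nat) (vcons (Vec Nat 0) 0 (vnil Nat) (vnil (Vec Nat 0)))) (vnil (Vec (Vec Nat 0) 2))))
inferred type:
  Vec (Vec (Vec Nat 0) 2) 3


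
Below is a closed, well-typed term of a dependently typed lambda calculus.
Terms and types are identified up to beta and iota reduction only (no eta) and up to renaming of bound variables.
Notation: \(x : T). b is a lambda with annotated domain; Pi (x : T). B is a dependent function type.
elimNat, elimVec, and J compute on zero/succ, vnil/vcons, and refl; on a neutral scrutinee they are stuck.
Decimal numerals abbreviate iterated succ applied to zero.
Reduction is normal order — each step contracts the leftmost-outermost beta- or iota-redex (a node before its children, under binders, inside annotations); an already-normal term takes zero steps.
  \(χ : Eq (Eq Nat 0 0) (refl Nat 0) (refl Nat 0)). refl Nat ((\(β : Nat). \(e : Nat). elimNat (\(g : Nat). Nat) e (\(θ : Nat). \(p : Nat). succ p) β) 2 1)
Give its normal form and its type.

resulting normal form:
  \(χ : Eq (Eq Nat 0 0) (refl Nat 0) (refl Nat 0)). refl Nat 3
the term's type:
  Pi (χ : Eq (Eq Nat 0 0) (refl Nat 0) (refl Nat 0)). Eq Nat 3 3
observation: the term reaches its normal form after 9 normal-order steps.


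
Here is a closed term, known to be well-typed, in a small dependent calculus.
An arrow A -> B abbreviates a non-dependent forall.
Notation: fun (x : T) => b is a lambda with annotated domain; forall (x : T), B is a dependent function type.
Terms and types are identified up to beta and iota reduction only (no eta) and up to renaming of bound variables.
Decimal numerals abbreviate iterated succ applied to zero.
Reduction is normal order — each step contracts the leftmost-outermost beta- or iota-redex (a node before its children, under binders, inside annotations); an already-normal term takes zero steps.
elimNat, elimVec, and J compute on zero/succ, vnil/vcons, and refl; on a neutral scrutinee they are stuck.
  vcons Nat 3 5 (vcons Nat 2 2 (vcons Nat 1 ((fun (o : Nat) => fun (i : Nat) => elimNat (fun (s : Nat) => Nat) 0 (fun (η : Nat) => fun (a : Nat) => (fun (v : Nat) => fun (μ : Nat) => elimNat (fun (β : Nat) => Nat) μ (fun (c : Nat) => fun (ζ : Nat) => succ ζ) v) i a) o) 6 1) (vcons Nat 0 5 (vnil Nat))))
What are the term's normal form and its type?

normal form:
  vcons Nat 3 5 (vcons Nat 2 2 (vcons Nat 1 6 (vcons Nat 0 5 (vnil Nat))))
type:
  Vec Nat 4


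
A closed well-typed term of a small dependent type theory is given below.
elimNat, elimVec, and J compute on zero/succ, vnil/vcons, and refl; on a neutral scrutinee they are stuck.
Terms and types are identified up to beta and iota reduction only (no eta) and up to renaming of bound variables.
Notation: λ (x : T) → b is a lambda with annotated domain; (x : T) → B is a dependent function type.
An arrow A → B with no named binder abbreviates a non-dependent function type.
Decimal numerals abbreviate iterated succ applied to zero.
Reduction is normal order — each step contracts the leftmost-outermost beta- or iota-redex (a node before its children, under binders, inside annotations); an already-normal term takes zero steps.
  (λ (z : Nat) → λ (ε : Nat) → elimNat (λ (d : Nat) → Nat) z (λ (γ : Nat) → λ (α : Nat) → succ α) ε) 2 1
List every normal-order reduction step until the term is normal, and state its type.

normal-order reduction:
  (λ (z : Nat) → λ (ε : Nat) → elimNat (λ (d : Nat) → Nat) z (λ (γ : Nat) → λ (α : Nat) → succ α) ε) 2 1
  ~> (λ (z : Nat) → elimNat (λ (ε : Nat) → Nat) 2 (λ (d : Nat) → λ (γ : Nat) → succ γ) z) 1
  ~> elimNat (λ (z : Nat) → Nat) 2 (λ (ε : Nat) → λ (d : Nat) → succ d) 1
  ~> (λ (z : Nat) → λ (ε : Nat) → succ ε) 0 (elimNat (λ (d : Nat) → Nat) 2 (λ (γ : Nat) → λ (α : Nat) → succ α) 0)
  ~> (λ (z : Nat) → succ z) (elimNat (λ (ε : Nat) → Nat) 2 (λ (d : Nat) → λ (γ : Nat) → succ γ) 0)
  ~> succ (elimNat (λ (z : Nat) → Nat) 2 (λ (ε : Nat) → λ (d : Nat) → succ d) 0)
  ~> 3
inferred type:
  Nat


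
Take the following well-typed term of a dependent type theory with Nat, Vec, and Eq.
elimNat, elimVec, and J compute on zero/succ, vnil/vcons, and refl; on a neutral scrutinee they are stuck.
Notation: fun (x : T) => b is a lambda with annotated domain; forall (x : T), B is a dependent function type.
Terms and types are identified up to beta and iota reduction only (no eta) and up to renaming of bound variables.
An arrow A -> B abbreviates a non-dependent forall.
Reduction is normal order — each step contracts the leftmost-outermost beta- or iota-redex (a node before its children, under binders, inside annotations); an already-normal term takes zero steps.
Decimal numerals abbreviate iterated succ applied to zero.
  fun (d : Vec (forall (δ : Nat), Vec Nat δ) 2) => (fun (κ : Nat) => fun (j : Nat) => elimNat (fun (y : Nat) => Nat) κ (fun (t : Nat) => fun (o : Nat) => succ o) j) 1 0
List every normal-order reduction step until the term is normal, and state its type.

normal-order reduction sequence:
  fun (d : Vec (forall (δ : Nat), Vec Nat δ) 2) => (fun (κ : Nat) => fun (j : Nat) => elimNat (fun (y : Nat) => Nat) κ (fun (t : Nat) => fun (o : Nat) => succ o) j) 1 0
  ~> fun (d : Vec (forall (δ : Nat), Vec Nat δ) 2) => (fun (κ : Nat) => elimNat (fun (j : Nat) => Nat) 1 (fun (y : Nat) => fun (t : Nat) => succ t) κ) 0
  ~> fun (d : Vec (forall (δ : Nat), Vec Nat δ) 2) => elimNat (fun (κ : Nat) => Nat) 1 (fun (j : Nat) => fun (y : Nat) => succ y) 0
  ~> fun (d : Vec (forall (δ : Nat), Vec Nat δ) 2) => 1
inferred type:
  Vec (forall (d : Nat), Vec Nat d) 2 -> Nat


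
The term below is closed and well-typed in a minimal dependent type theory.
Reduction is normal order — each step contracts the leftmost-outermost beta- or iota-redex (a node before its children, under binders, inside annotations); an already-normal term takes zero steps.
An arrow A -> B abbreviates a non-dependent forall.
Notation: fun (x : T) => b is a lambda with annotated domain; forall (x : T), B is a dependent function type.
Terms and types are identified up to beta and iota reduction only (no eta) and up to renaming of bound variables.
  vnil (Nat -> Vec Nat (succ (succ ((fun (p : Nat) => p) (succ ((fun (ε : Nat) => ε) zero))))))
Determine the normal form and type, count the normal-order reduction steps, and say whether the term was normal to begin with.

reduced normal form:
  vnil (Nat -> Vec Nat (succ (succ (succ zero))))
inferred type:
  Vec (Nat -> Vec Nat (succ (succ (succ zero)))) zero
steps to reach normal form (normal order): 2
started in normal form: no
first contracted redex: a beta-redex


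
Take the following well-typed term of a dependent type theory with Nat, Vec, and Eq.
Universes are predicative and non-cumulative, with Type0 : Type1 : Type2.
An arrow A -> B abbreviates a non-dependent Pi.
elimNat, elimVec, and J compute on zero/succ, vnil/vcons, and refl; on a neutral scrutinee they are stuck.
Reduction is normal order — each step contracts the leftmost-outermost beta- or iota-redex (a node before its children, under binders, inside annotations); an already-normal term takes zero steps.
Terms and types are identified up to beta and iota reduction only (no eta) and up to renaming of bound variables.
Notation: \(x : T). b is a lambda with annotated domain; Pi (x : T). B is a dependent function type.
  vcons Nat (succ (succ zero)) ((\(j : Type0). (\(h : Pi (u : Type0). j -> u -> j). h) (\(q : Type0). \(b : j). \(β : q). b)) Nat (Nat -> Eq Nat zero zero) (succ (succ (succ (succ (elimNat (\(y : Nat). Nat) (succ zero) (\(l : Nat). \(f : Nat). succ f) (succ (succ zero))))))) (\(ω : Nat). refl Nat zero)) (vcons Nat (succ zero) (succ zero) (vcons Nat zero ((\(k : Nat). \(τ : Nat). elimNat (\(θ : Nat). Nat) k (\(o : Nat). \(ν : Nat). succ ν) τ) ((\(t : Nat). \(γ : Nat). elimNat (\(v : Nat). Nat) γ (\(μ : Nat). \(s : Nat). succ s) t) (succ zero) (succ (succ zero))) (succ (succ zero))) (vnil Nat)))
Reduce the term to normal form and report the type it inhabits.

reduced normal form:
  vcons Nat (succ (succ zero)) (succ (succ (succ (succ (succ (succ (succ zero))))))) (vcons Nat (succ zero) (succ zero) (vcons Nat zero (succ (succ (succ (succ (succ zero))))) (vnil Nat)))
type:
  Vec Nat (succ (succ (succ zero)))


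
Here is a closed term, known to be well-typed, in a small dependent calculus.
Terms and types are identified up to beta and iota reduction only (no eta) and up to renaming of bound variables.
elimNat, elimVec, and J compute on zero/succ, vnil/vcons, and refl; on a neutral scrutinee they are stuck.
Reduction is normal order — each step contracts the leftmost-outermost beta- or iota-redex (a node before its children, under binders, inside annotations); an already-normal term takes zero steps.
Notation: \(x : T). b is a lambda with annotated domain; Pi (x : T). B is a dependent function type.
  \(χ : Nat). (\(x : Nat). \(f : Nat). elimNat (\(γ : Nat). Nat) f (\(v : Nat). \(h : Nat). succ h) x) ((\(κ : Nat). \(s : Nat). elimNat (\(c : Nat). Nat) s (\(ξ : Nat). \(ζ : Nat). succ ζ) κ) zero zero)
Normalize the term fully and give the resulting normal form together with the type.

reduced normal form:
  \(χ : Nat). \(x : Nat). x
inferred type:
  Pi (χ : Nat). Pi (x : Nat). Nat


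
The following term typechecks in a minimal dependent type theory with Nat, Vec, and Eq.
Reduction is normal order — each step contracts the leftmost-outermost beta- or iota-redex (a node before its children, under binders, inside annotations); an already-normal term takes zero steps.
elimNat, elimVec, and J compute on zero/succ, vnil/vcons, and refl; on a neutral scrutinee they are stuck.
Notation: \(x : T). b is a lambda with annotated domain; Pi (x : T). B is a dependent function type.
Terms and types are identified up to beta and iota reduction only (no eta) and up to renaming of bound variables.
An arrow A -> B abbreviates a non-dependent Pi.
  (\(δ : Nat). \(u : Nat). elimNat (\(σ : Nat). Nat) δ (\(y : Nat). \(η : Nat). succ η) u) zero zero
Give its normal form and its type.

reduced normal form:
  zero
the term's type:
  Nat


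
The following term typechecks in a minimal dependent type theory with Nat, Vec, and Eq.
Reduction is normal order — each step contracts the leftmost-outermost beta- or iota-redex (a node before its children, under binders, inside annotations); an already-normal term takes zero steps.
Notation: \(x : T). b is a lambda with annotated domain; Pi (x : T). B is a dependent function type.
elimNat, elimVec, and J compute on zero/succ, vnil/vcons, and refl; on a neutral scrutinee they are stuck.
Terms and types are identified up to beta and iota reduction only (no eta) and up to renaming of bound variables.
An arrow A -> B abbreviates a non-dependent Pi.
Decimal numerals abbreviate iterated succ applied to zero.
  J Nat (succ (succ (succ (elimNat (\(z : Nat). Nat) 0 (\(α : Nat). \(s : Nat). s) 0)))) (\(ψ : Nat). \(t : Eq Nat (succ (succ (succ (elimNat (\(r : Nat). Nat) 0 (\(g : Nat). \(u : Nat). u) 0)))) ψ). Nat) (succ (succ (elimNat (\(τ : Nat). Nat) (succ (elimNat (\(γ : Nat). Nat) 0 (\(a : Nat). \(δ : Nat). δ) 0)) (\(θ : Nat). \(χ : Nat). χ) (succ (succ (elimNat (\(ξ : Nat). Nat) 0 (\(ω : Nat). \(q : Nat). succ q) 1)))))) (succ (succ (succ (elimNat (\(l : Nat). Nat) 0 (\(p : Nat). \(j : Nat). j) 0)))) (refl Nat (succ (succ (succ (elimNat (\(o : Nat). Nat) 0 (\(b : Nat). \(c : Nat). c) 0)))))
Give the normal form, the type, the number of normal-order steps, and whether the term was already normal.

reduced normal form:
  3
the term's type:
  Nat
steps to reach normal form (normal order): 16
term was already normal: no
first contracted redex: a J iota-redex


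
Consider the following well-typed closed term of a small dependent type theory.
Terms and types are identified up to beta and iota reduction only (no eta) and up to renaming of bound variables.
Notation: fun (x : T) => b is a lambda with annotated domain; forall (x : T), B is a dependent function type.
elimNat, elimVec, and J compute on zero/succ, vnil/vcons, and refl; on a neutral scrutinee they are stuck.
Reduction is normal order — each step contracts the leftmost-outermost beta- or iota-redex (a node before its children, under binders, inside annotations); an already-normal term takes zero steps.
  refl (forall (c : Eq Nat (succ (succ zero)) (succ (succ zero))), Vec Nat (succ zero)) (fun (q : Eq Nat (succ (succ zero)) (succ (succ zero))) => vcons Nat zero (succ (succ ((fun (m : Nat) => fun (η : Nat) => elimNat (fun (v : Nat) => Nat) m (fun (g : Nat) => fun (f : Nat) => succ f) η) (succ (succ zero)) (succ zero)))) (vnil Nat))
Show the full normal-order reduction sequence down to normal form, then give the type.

normal-order reduction sequence:
  refl (forall (c : Eq Nat (succ (succ zero)) (succ (succ zero))), Vec Nat (succ zero)) (fun (q : Eq Nat (succ (succ zero)) (succ (succ zero))) => vcons Nat zero (succ (succ ((fun (m : Nat) => fun (η : Nat) => elimNat (fun (v : Nat) => Nat) m (fun (g : Nat) => fun (f : Nat) => succ f) η) (succ (succ zero)) (succ zero)))) (vnil Nat))
  ~> refl (forall (c : Eq Nat (succ (succ zero)) (succ (succ zero))), Vec Nat (succ zero)) (fun (q : Eq Nat (succ (succ zero)) (succ (succ zero))) => vcons Nat zero (succ (succ ((fun (m : Nat) => elimNat (fun (η : Nat) => Nat) (succ (succ zero)) (fun (v : Nat) => fun (g : Nat) => succ g) m) (succ zero)))) (vnil Nat))
  ~> refl (forall (c : Eq Nat (succ (succ zero)) (succ (succ zero))), Vec Nat (succ zero)) (fun (q : Eq Nat (succ (succ zero)) (succ (succ zero))) => vcons Nat zero (succ (succ (elimNat (fun (m : Nat) => Nat) (succ (succ zero)) (fun (η : Nat) => fun (v : Nat) => succ v) (succ zero)))) (vnil Nat))
  ~> refl (forall (c : Eq Nat (succ (succ zero)) (succ (succ zero))), Vec Nat (succ zero)) (fun (q : Eq Nat (succ (succ zero)) (succ (succ zero))) => vcons Nat zero (succ (succ ((fun (m : Nat) => fun (η : Nat) => succ η) zero (elimNat (fun (v : Nat) => Nat) (succ (succ zero)) (fun (g : Nat) => fun (f : Nat) => succ f) zero)))) (vnil Nat))
  ~> refl (forall (c : Eq Nat (succ (succ zero)) (succ (succ zero))), Vec Nat (succ zero)) (fun (q : Eq Nat (succ (succ zero)) (succ (succ zero))) => vcons Nat zero (succ (succ ((fun (m : Nat) => succ m) (elimNat (fun (η : Nat) => Nat) (succ (succ zero)) (fun (v : Nat) => fun (g : Nat) => succ g) zero)))) (vnil Nat))
  ~> refl (forall (c : Eq Nat (succ (succ zero)) (succ (succ zero))), Vec Nat (succ zero)) (fun (q : Eq Nat (succ (succ zero)) (succ (succ zero))) => vcons Nat zero (succ (succ (succ (elimNat (fun (m : Nat) => Nat) (succ (succ zero)) (fun (η : Nat) => fun (v : Nat) => succ v) zero)))) (vnil Nat))
  ~> refl (forall (c : Eq Nat (succ (succ zero)) (succ (succ zero))), Vec Nat (succ zero)) (fun (q : Eq Nat (succ (succ zero)) (succ (succ zero))) => vcons Nat zero (succ (succ (succ (succ (succ zero))))) (vnil Nat))
the term's type:
  Eq (forall (c : Eq Nat (succ (succ zero)) (succ (succ zero))), Vec Nat (succ zero)) (fun (q : Eq Nat (succ (succ zero)) (succ (succ zero))) => vcons Nat zero (succ (succ (succ (succ (succ zero))))) (vnil Nat)) (fun (m : Eq Nat (succ (succ zero)) (succ (succ zero))) => vcons Nat zero (succ (succ (succ (succ (succ zero))))) (vnil Nat))


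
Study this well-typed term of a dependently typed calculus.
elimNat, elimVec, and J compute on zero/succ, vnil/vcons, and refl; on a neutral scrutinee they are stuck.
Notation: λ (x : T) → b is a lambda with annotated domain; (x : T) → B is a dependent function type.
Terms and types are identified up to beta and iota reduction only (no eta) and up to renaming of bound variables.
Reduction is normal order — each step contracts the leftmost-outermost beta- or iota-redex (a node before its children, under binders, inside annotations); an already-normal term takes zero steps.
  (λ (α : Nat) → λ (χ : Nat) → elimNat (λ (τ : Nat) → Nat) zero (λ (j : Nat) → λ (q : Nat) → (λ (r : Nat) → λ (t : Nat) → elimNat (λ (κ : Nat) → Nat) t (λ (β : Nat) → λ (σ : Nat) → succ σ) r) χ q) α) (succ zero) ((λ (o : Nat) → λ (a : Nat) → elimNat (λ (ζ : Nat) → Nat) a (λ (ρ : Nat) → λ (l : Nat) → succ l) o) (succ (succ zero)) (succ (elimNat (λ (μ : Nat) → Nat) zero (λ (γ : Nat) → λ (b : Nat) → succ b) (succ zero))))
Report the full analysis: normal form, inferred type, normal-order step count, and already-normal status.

normal form:
  succ (succ (succ (succ zero)))
type:
  Nat
steps to reach normal form (normal order): 34
started in normal form: no
first redex: a beta-redex


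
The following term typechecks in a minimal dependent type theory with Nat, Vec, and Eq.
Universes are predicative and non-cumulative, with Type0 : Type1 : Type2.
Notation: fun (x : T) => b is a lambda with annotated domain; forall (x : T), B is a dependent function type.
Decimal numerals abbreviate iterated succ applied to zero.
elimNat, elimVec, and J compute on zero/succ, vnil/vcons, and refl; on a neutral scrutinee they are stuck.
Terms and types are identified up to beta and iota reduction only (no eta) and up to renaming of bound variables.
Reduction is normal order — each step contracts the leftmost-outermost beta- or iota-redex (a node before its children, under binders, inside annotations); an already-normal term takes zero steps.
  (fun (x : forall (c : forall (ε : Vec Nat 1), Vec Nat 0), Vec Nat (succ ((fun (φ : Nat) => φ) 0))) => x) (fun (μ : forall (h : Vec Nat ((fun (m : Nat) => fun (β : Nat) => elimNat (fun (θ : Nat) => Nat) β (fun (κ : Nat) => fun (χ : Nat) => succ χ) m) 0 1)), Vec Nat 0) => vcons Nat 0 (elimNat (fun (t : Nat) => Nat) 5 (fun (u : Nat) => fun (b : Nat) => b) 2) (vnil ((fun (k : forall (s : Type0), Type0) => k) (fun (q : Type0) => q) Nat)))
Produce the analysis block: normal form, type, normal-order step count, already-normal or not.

resulting normal form:
  fun (x : forall (c : Vec Nat 1), Vec Nat 0) => vcons Nat 0 5 (vnil Nat)
type:
  forall (x : forall (c : Vec Nat 1), Vec Nat 0), Vec Nat 1
steps to reach normal form (normal order): 13
term was already normal: no
first redex: a beta-redex


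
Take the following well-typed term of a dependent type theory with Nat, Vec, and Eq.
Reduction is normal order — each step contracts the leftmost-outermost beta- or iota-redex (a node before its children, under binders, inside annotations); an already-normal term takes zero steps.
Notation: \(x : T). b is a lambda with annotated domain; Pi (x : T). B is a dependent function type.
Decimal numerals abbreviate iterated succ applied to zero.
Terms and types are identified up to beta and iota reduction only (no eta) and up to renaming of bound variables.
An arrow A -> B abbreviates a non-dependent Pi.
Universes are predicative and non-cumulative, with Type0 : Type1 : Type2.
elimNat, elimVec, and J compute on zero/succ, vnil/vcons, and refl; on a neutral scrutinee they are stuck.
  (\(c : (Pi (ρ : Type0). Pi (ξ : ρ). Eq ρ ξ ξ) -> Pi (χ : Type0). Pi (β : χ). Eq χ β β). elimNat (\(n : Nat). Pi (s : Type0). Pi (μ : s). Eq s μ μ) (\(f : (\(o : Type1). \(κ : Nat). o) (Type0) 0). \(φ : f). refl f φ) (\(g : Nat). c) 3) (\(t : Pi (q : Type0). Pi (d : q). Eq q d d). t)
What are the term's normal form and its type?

resulting normal form:
  \(c : Type0). \(ρ : c). refl c ρ
inferred type:
  Pi (c : Type0). Pi (ρ : c). Eq c ρ ρ


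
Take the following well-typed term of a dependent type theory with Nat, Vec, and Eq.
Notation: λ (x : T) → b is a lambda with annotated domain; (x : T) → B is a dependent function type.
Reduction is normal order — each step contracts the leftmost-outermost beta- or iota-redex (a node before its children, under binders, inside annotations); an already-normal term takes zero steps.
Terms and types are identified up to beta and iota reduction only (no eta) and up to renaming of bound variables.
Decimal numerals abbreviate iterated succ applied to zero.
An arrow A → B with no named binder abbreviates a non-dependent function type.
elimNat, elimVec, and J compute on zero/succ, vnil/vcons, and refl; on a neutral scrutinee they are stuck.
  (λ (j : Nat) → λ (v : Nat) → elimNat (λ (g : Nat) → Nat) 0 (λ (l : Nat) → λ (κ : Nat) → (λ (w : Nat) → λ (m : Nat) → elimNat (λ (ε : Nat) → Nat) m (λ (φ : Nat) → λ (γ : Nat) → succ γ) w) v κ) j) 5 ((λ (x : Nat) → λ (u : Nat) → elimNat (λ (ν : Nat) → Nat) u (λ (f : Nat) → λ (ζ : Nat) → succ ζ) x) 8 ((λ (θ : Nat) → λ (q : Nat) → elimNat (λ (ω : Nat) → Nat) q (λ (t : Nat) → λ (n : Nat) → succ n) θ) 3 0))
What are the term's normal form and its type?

reduced normal form:
  55
type:
  Nat


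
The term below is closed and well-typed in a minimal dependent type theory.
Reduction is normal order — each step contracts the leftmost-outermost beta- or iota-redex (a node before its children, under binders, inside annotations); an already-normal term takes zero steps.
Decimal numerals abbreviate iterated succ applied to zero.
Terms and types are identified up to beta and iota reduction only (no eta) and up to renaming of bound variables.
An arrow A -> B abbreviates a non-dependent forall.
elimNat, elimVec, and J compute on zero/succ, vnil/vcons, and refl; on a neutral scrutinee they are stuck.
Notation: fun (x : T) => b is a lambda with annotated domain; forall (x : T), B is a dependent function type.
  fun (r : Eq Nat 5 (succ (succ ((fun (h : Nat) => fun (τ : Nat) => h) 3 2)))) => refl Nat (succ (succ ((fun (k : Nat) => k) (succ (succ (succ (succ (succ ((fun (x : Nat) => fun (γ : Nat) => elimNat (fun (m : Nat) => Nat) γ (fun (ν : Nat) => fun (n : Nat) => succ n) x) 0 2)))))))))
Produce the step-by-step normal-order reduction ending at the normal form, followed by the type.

normal-order reduction:
  fun (r : Eq Nat 5 (succ (succ ((fun (h : Nat) => fun (τ : Nat) => h) 3 2)))) => refl Nat (succ (succ ((fun (k : Nat) => k) (succ (succ (succ (succ (succ ((fun (x : Nat) => fun (γ : Nat) => elimNat (fun (m : Nat) => Nat) γ (fun (ν : Nat) => fun (n : Nat) => succ n) x) 0 2)))))))))
  ~> fun (r : Eq Nat 5 (succ (succ ((fun (h : Nat) => 3) 2)))) => refl Nat (succ (succ ((fun (τ : Nat) => τ) (succ (succ (succ (succ (succ ((fun (k : Nat) => fun (x : Nat) => elimNat (fun (γ : Nat) => Nat) x (fun (m : Nat) => fun (ν : Nat) => succ ν) k) 0 2)))))))))
  ~> fun (r : Eq Nat 5 5) => refl Nat (succ (succ ((fun (h : Nat) => h) (succ (succ (succ (succ (succ ((fun (τ : Nat) => fun (k : Nat) => elimNat (fun (x : Nat) => Nat) k (fun (γ : Nat) => fun (m : Nat) => succ m) τ) 0 2)))))))))
  ~> fun (r : Eq Nat 5 5) => refl Nat (succ (succ (succ (succ (succ (succ (succ ((fun (h : Nat) => fun (τ : Nat) => elimNat (fun (k : Nat) => Nat) τ (fun (x : Nat) => fun (γ : Nat) => succ γ) h) 0 2))))))))
  ~> fun (r : Eq Nat 5 5) => refl Nat (succ (succ (succ (succ (succ (succ (succ ((fun (h : Nat) => elimNat (fun (τ : Nat) => Nat) h (fun (k : Nat) => fun (x : Nat) => succ x) 0) 2))))))))
  ~> fun (r : Eq Nat 5 5) => refl Nat (succ (succ (succ (succ (succ (succ (succ (elimNat (fun (h : Nat) => Nat) 2 (fun (τ : Nat) => fun (k : Nat) => succ k) 0))))))))
  ~> fun (r : Eq Nat 5 5) => refl Nat 9
type:
  Eq Nat 5 5 -> Eq Nat 9 9
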